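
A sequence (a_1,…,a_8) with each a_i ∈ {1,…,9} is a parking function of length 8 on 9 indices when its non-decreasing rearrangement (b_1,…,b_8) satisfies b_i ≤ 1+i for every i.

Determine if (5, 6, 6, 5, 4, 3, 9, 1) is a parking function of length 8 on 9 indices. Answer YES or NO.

YES

Order a: b = (1, 3, 4, 5, 5, 6, 6, 9).
  b_1=1 ≤ 2
  b_2=3 ≤ 3
  b_3=4 ≤ 4
  b_4=5 ≤ 5
  b_5=5 ≤ 6
  b_6=6 ≤ 7
  b_7=6 ≤ 8
  b_8=9 ≤ 9
All bounds hold ⇒ YES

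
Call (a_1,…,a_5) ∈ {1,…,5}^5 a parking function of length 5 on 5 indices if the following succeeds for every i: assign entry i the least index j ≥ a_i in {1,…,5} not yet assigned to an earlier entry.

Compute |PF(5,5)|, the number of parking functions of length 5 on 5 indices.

1296

|PF(5,5)| = (5−5+1)·(5+1)^(5−1) = 1 · 1296 = 1296 (Pollak)
E.g. (4,2,3,3,1) → sorted (1,2,3,3,4): b_i ≤ i ∀i, a PF.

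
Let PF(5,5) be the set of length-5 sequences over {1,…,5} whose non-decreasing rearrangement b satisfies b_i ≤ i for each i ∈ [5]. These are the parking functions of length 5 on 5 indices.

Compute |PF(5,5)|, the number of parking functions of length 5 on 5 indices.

1296

|PF(5,5)| = (5+1−5)·(5+1)^{5−1} = 1·1296 = 1296 (Pollak)
Example (4,1,4,2,2) → sorted (1,2,2,4,4): b_i ≤ i ∀i, a PF.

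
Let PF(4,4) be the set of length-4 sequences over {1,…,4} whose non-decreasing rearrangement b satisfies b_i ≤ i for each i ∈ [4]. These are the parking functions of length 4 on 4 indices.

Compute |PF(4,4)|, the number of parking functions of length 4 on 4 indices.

125

|PF(4,4)| = (5−4)·5^(4−1) = 1×125 = 125 (Pollak)
One tuple (1,2,2,2) → sorted (1,2,2,2): b_i ≤ i ∀i, a PF.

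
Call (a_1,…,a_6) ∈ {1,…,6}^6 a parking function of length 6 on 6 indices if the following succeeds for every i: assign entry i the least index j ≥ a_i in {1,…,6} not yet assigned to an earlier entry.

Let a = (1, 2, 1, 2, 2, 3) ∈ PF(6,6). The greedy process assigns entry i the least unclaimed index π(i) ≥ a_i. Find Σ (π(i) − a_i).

10

Σπ(i) = 1+…+6 = 21; Σa = 1+2+1+2+2+3 = 11; disp = 21−11 = 10.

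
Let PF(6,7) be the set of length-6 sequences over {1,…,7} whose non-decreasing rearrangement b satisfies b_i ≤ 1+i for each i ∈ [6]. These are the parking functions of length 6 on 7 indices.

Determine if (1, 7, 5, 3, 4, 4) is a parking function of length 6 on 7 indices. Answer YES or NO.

YES

Order a: b = (1, 3, 4, 4, 5, 7).
  b_1=1 ≤ 2
  b_2=3 ≤ 3
  b_3=4 ≤ 4
  b_4=4 ≤ 5
  b_5=5 ≤ 6
  b_6=7 ≤ 7
All bounds hold ⇒ YES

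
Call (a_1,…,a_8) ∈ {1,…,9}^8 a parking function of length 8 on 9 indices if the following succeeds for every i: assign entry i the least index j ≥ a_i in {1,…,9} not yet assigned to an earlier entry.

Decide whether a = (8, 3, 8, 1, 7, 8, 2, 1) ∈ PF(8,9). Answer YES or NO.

NO

Rearranged: b = (1, 1, 2, 3, 7, 8, 8, 8).
  b_1=1 ≤ 2
  b_2=1 ≤ 3
  b_3=2 ≤ 4
  b_4=3 ≤ 5
  b_5=7 > 6
  fails at i=5 ⇒ NO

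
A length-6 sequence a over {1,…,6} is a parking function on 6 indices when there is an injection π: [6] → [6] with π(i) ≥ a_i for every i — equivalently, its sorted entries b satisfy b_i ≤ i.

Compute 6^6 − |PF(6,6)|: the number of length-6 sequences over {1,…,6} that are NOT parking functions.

29849

#PF = (7−6)·7^(6−1) = 1×16807 = 16807
E.g. (1,3,6,5,4,5) → sorted (1,3,4,5,5,6): b_2=3>2, not a PF.
Total 46656; non-PF = 46656−16807 = 29849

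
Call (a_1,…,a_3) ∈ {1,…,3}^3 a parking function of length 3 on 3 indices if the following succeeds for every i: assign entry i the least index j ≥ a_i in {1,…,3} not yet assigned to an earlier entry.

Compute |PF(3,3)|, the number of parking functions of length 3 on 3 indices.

|PF(3,3)| = 1·4^2 = 1 · 16 = 16 (Pollak)
One tuple (1,3,2) → sorted (1,2,3): b_i ≤ i ∀i, a PF.

16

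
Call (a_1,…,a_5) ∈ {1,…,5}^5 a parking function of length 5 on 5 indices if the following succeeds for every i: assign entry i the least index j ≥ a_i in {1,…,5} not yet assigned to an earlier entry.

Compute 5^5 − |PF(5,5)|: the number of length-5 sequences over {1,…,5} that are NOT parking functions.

|PF| = (6−5)·6^(5−1) = 1×1296 = 1296 (Konheim–Weiss)
E.g. (4,4,5,1,3) → sorted (1,3,4,4,5): b_2=3>2, not a PF.
So 3125 − 1296 = 1829 fail.

1829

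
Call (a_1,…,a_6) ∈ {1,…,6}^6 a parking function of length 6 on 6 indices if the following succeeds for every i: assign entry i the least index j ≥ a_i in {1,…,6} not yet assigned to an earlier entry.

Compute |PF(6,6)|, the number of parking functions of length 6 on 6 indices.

16807

|PF| = (7−6)·7^(6−1) = 1×16807 = 16807 [KW]
Example (1,6,2,2,4,1) → sorted (1,1,2,2,4,6): b_i ≤ i ∀i, a PF.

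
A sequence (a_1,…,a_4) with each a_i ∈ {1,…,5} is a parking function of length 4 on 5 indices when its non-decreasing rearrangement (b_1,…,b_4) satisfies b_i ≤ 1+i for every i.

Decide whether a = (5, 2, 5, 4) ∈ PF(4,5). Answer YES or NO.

Order a: b = (2, 4, 5, 5).
  b_1=2 ≤ 2
  b_2=4 > 3
  fails at i=2 ⇒ NO

NO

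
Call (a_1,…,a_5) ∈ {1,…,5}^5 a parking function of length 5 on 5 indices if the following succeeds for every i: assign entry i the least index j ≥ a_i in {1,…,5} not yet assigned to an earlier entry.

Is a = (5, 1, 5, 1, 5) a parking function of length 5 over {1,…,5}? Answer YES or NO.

Sorted: b = (1, 1, 5, 5, 5).
  b_1=1 ≤ 1
  b_2=1 ≤ 2
  b_3=5 > 3
  fails at i=3 ⇒ NO

NO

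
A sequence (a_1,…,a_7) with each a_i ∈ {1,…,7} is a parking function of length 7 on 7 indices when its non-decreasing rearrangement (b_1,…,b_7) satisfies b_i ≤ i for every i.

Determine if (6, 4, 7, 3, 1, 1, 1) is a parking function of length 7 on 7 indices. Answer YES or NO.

Sorted: b = (1, 1, 1, 3, 4, 6, 7).
  b_1=1 ≤ 1
  b_2=1 ≤ 2
  b_3=1 ≤ 3
  b_4=3 ≤ 4
  b_5=4 ≤ 5
  b_6=6 ≤ 6
  b_7=7 ≤ 7
All bounds hold ⇒ YES

YES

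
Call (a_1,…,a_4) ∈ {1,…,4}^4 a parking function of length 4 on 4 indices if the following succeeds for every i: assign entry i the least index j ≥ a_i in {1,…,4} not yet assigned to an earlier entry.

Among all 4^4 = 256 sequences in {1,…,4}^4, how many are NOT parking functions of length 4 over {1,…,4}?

131

Count = (4−4+1)·(4+1)^(4−1) = 1 · 125 = 125 (Pollak)
One tuple (3,4,2,4) → sorted (2,3,4,4): b_1=2>1, not a PF.
4^4 − 125 = 256 − 125 = 131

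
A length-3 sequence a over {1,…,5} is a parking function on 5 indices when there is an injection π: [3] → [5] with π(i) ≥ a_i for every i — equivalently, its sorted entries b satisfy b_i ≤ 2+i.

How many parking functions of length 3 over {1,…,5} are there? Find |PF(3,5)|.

#PF = (6−3)·6^(3−1) = 3·36 = 108 (Konheim–Weiss)
Check (4,3,2) → sorted (2,3,4): b_i ≤ 2+i ∀i, a PF.

108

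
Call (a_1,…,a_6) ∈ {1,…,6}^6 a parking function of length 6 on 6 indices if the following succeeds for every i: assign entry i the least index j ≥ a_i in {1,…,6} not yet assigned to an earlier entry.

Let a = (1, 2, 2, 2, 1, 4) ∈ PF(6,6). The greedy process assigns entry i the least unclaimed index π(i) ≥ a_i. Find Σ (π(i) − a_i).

Σπ = 21 ({1..6} each once); Σa = 1+2+2+2+1+4 = 12; disp = 21−12 = 9.

9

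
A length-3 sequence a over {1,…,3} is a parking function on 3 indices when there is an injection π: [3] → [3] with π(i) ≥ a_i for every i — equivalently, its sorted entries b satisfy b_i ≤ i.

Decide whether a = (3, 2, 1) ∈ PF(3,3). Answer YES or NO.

Order a: b = (1, 2, 3).
  b_1=1 ≤ 1
  b_2=2 ≤ 2
  b_3=3 ≤ 3
All bounds hold ⇒ YES

YES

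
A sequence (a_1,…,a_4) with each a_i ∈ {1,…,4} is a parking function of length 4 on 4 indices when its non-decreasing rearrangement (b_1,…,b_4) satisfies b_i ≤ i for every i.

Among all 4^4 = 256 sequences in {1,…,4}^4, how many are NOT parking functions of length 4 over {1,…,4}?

131

|PF(4,4)| = (4−4+1)·(4+1)^(4−1) = 1×125 = 125
Check (4,4,3,4) → sorted (3,4,4,4): b_1=3>1, not a PF.
So 256 − 125 = 131 fail.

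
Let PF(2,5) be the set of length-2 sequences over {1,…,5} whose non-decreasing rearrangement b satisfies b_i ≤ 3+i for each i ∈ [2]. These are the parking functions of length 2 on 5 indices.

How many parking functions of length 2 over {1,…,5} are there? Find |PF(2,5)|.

24

#PF = (5+1−2)·(5+1)^{2−1} = 4·6 = 24 [KW]
E.g. (4,4) → sorted (4,4): b_i ≤ 3+i ∀i, a PF.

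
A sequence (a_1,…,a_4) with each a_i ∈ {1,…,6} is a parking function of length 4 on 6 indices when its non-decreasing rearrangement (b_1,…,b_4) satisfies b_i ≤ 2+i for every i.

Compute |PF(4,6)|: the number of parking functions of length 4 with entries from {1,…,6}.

#PF = (6−4+1)·(6+1)^(4−1) = 3×343 = 1029 (Pollak)
Check (4,3,5,4) → sorted (3,4,4,5): b_i ≤ 2+i ∀i, a PF.

1029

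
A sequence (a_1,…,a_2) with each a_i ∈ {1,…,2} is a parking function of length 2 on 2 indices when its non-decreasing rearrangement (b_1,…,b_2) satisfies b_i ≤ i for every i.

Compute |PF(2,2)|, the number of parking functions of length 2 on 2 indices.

3

#PF = (2+1−2)·(2+1)^{2−1} = 1·3 = 3 (Konheim–Weiss)
Check (1,2) → sorted (1,2): b_i ≤ i ∀i, a PF.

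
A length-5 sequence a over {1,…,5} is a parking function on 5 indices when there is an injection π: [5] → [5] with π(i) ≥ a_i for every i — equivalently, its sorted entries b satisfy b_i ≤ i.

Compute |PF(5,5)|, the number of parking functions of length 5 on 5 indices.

Count = (6−5)·6^(5−1) = 1×1296 = 1296 (Konheim–Weiss)
Example (2,3,1,2,2) → sorted (1,2,2,2,3): b_i ≤ i ∀i, a PF.

1296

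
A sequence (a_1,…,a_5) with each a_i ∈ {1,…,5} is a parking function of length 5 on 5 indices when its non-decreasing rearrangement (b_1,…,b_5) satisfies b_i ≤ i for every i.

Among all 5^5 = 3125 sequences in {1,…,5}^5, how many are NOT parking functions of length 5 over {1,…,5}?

Count = 1·6^4 = 1 · 1296 = 1296 (Konheim–Weiss)
E.g. (5,4,4,5,3) → sorted (3,4,4,5,5): b_1=3>1, not a PF.
So 3125 − 1296 = 1829 fail.

1829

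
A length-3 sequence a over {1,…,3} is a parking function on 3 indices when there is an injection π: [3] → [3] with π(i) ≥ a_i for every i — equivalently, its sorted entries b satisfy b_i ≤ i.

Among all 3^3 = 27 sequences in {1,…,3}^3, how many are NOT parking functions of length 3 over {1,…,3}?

11

Count = (3+1−3)·(3+1)^{3−1} = 1 · 16 = 16
Check (3,2,3) → sorted (2,3,3): b_1=2>1, not a PF.
So 27 − 16 = 11 fail.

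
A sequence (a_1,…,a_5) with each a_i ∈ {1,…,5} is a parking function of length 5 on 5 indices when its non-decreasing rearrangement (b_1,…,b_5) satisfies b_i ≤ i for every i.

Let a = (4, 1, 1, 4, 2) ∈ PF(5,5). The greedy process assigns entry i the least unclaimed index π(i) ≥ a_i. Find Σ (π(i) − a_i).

3

Σπ(i) = 1+…+5 = 15; Σa = 4+1+1+4+2 = 12; disp = 15−12 = 3.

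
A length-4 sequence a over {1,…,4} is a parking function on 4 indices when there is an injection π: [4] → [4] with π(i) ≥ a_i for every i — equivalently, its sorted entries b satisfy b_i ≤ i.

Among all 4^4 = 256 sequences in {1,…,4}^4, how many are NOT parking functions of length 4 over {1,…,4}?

131

|PF(4,4)| = (4+1−4)·(4+1)^{4−1} = 1 · 125 = 125 [KW]
Check (4,3,4,2) → sorted (2,3,4,4): b_1=2>1, not a PF.
Total 256; non-PF = 256−125 = 131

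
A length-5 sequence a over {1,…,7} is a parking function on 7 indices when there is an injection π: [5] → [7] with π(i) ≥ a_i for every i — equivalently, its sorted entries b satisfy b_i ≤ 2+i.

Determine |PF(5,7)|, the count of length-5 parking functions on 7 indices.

Count = (8−5)·8^(5−1) = 3×4096 = 12288
Check (2,5,7,2,3) → sorted (2,2,3,5,7): b_i ≤ 2+i ∀i, a PF.

12288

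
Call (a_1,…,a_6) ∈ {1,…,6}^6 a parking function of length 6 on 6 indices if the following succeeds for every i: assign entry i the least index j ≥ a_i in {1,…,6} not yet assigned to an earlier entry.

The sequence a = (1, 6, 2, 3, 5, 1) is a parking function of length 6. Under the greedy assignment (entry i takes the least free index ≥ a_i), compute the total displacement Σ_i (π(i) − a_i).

Σπ = 6·7/2 = 21 (π permutes [6]); Σa = 1+6+2+3+5+1 = 18; disp = 21−18 = 3.

3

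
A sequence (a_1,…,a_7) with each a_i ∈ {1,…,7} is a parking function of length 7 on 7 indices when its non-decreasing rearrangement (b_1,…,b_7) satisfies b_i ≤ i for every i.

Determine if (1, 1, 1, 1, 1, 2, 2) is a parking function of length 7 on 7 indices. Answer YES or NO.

YES

Sorted: b = (1, 1, 1, 1, 1, 2, 2).
  b_1=1 ≤ 1
  b_2=1 ≤ 2
  b_3=1 ≤ 3
  b_4=1 ≤ 4
  b_5=1 ≤ 5
  b_6=2 ≤ 6
  b_7=2 ≤ 7
All bounds hold ⇒ YES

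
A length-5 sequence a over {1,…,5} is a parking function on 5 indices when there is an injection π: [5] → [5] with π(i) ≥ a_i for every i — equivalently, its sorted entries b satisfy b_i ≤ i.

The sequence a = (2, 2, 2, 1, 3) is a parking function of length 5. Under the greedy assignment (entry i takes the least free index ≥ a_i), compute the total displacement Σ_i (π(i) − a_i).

Σπ(i) = 1+…+5 = 15; Σa = 2+2+2+1+3 = 10; disp = 15−10 = 5.

5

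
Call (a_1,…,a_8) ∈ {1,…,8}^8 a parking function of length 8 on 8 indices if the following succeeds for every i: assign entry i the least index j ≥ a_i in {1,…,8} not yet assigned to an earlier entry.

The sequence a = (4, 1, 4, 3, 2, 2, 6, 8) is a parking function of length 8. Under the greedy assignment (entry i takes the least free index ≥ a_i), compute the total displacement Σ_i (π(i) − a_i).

Σπ(i) = 1+…+8 = 36; Σa = 4+1+4+3+2+2+6+8 = 30; disp = 36−30 = 6.

6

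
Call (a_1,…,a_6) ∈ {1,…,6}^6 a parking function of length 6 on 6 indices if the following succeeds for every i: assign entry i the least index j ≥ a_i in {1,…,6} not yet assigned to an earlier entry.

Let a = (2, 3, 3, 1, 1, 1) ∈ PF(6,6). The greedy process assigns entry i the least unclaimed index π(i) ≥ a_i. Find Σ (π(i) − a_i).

Σπ = 21 ({1..6} each once); Σa = 2+3+3+1+1+1 = 11; disp = 21−11 = 10.

10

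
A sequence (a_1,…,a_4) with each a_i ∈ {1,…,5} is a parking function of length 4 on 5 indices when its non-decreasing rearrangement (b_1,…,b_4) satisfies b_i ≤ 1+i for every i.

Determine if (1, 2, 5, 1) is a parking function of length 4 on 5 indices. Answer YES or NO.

Sorted: b = (1, 1, 2, 5).
  b_1=1 ≤ 2
  b_2=1 ≤ 3
  b_3=2 ≤ 4
  b_4=5 ≤ 5
All bounds hold ⇒ YES

YES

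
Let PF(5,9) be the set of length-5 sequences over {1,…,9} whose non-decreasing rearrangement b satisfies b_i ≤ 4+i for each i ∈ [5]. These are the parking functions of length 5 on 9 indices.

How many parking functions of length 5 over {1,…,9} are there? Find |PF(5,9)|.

Count = (9−5+1)·(9+1)^(5−1) = 5·10000 = 50000 (Konheim–Weiss)
E.g. (5,1,7,1,3) → sorted (1,1,3,5,7): b_i ≤ 4+i ∀i, a PF.

50000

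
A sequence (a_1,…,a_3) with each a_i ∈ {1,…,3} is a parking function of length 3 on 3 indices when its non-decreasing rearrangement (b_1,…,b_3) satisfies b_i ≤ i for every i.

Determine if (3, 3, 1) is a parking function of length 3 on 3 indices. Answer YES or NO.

NO

Sorted: b = (1, 3, 3).
  b_1=1 ≤ 1
  b_2=3 > 2
  fails at i=2 ⇒ NO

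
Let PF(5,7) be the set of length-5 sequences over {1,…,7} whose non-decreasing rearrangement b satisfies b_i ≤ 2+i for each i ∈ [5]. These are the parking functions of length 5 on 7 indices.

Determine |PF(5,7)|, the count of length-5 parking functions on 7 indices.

12288

Count = (7−5+1)·(7+1)^(5−1) = 3×4096 = 12288 (Pollak)
Example (3,4,2,2,7) → sorted (2,2,3,4,7): b_i ≤ 2+i ∀i, a PF.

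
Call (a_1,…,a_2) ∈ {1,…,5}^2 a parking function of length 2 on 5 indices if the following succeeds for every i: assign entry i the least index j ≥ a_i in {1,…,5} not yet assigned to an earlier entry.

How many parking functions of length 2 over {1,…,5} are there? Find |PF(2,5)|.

24

|PF(2,5)| = (5−2+1)·(5+1)^(2−1) = 4 · 6 = 24 (Konheim–Weiss)
E.g. (2,3) → sorted (2,3): b_i ≤ 3+i ∀i, a PF.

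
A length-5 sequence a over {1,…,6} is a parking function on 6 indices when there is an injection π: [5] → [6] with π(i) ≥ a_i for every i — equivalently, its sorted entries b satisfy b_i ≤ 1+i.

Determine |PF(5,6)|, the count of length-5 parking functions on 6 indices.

Count = (6−5+1)·(6+1)^(5−1) = 2×2401 = 4802
One tuple (2,3,4,1,5) → sorted (1,2,3,4,5): b_i ≤ 1+i ∀i, a PF.

4802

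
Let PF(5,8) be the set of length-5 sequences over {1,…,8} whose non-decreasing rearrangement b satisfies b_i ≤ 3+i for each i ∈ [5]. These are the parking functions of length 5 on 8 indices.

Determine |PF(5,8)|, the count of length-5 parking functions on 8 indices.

26244

|PF(5,8)| = 4·9^4 = 4×6561 = 26244 [KW]
E.g. (3,7,5,4,4) → sorted (3,4,4,5,7): b_i ≤ 3+i ∀i, a PF.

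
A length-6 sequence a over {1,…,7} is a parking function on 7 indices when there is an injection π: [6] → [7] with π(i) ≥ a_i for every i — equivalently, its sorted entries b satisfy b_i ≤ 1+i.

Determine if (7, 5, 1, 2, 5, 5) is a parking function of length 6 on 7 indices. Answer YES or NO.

Sorted: b = (1, 2, 5, 5, 5, 7).
  b_1=1 ≤ 2
  b_2=2 ≤ 3
  b_3=5 > 4
  fails at i=3 ⇒ NO

NO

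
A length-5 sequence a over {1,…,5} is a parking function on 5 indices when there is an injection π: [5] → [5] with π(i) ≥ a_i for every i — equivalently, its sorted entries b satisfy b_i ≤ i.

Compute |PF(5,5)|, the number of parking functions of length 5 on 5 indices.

#PF = (5−5+1)·(5+1)^(5−1) = 1×1296 = 1296
Example (1,1,3,1,4) → sorted (1,1,1,3,4): b_i ≤ i ∀i, a PF.

1296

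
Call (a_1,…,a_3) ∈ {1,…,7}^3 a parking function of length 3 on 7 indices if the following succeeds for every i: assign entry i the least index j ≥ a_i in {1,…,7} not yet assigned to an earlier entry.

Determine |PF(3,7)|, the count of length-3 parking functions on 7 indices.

320

Count = (7−3+1)·(7+1)^(3−1) = 5 · 64 = 320 (Konheim–Weiss)
E.g. (7,6,3) → sorted (3,6,7): b_i ≤ 4+i ∀i, a PF.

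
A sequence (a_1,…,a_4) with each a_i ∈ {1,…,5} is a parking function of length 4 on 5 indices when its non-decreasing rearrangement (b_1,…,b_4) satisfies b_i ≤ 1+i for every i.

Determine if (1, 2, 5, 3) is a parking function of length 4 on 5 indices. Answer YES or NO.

Rearranged: b = (1, 2, 3, 5).
  b_1=1 ≤ 2
  b_2=2 ≤ 3
  b_3=3 ≤ 4
  b_4=5 ≤ 5
All bounds hold ⇒ YES

YES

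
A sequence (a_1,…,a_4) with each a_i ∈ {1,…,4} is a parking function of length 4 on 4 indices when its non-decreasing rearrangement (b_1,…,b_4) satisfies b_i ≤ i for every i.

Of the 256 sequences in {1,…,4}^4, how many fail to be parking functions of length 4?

Count = (4−4+1)·(4+1)^(4−1) = 1 · 125 = 125
Example (2,3,2,3) → sorted (2,2,3,3): b_1=2>1, not a PF.
Total 256; non-PF = 256−125 = 131

131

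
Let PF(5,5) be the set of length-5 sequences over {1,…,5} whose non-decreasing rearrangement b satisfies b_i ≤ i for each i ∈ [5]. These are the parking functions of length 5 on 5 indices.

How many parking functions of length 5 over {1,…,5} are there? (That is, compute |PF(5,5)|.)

1296

|PF(5,5)| = (5+1−5)·(5+1)^{5−1} = 1·1296 = 1296
E.g. (3,3,2,1,2) → sorted (1,2,2,3,3): b_i ≤ i ∀i, a PF.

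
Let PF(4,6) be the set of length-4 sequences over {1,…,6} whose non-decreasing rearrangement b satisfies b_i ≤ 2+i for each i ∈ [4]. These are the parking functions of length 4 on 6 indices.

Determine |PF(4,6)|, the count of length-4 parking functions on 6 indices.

1029

|PF(4,6)| = (7−4)·7^(4−1) = 3 · 343 = 1029
Example (1,3,6,4) → sorted (1,3,4,6): b_i ≤ 2+i ∀i, a PF.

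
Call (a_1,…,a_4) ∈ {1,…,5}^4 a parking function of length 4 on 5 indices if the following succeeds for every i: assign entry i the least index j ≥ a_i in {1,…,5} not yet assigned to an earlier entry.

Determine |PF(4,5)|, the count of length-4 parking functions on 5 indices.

432

Count = 2·6^3 = 2×216 = 432
One tuple (3,1,3,1) → sorted (1,1,3,3): b_i ≤ 1+i ∀i, a PF.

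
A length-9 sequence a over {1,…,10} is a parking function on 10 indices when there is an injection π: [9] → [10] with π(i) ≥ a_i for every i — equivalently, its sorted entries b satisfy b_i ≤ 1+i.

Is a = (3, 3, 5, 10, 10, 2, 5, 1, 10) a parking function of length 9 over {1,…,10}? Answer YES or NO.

NO

Order a: b = (1, 2, 3, 3, 5, 5, 10, 10, 10).
  b_1=1 ≤ 2
  b_2=2 ≤ 3
  b_3=3 ≤ 4
  b_4=3 ≤ 5
  b_5=5 ≤ 6
  b_6=5 ≤ 7
  b_7=10 > 8
  fails at i=7 ⇒ NO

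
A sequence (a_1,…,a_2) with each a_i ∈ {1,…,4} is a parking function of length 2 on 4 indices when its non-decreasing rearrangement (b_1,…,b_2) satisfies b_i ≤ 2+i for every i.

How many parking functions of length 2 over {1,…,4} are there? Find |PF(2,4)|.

|PF| = (4−2+1)·(4+1)^(2−1) = 3 · 5 = 15 [KW]
One tuple (1,2) → sorted (1,2): b_i ≤ 2+i ∀i, a PF.

15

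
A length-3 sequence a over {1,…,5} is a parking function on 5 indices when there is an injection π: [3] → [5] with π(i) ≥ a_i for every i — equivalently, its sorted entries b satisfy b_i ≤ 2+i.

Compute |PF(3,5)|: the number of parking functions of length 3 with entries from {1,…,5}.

108

|PF| = (5+1−3)·(5+1)^{3−1} = 3 · 36 = 108 [KW]
E.g. (4,3,2) → sorted (2,3,4): b_i ≤ 2+i ∀i, a PF.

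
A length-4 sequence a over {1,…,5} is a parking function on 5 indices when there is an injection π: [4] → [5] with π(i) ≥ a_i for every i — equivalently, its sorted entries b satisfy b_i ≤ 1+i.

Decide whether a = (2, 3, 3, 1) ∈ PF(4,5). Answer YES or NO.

Sorted: b = (1, 2, 3, 3).
  b_1=1 ≤ 2
  b_2=2 ≤ 3
  b_3=3 ≤ 4
  b_4=3 ≤ 5
All bounds hold ⇒ YES

YES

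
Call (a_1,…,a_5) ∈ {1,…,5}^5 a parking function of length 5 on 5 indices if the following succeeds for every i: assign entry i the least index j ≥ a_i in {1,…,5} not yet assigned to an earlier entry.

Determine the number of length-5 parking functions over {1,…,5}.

1296

|PF| = (5+1−5)·(5+1)^{5−1} = 1×1296 = 1296 (Pollak)
Example (3,1,1,5,3) → sorted (1,1,3,3,5): b_i ≤ i ∀i, a PF.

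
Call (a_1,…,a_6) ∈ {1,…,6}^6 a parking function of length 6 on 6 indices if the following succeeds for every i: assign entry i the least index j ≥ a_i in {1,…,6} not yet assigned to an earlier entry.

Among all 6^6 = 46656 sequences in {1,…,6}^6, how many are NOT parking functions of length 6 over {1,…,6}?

29849

Count = (7−6)·7^(6−1) = 1·16807 = 16807 (Pollak)
One tuple (6,5,6,4,6,5) → sorted (4,5,5,6,6,6): b_1=4>1, not a PF.
So 46656 − 16807 = 29849 fail.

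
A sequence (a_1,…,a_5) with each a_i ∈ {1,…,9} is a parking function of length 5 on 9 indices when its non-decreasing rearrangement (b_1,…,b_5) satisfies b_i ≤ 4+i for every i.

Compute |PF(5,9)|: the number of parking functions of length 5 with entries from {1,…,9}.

50000

#PF = (9−5+1)·(9+1)^(5−1) = 5×10000 = 50000 (Pollak)
Example (1,2,9,1,2) → sorted (1,1,2,2,9): b_i ≤ 4+i ∀i, a PF.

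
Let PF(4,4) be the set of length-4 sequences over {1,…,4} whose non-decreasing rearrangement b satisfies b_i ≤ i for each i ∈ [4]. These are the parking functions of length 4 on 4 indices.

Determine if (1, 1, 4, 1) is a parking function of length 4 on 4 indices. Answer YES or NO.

Order a: b = (1, 1, 1, 4).
  b_1=1 ≤ 1
  b_2=1 ≤ 2
  b_3=1 ≤ 3
  b_4=4 ≤ 4
All bounds hold ⇒ YES

YES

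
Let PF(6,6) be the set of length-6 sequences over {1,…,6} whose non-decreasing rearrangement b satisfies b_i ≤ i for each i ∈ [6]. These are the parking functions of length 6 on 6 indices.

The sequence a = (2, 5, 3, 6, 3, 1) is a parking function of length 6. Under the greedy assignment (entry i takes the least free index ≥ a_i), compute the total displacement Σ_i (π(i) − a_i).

Σπ = 21 ({1..6} each once); Σa = 2+5+3+6+3+1 = 20; disp = 21−20 = 1.

1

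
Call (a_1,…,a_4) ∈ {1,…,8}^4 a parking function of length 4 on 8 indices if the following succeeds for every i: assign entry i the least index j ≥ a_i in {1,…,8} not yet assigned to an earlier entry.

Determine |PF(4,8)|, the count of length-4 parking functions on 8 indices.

|PF| = (9−4)·9^(4−1) = 5 · 729 = 3645 [KW]
One tuple (6,2,1,4) → sorted (1,2,4,6): b_i ≤ 4+i ∀i, a PF.

3645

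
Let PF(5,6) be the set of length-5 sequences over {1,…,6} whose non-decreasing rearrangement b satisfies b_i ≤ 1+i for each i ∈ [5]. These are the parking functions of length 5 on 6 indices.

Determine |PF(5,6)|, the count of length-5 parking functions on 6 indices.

|PF(5,6)| = (6−5+1)·(6+1)^(5−1) = 2 · 2401 = 4802
One tuple (4,5,5,1,3) → sorted (1,3,4,5,5): b_i ≤ 1+i ∀i, a PF.

4802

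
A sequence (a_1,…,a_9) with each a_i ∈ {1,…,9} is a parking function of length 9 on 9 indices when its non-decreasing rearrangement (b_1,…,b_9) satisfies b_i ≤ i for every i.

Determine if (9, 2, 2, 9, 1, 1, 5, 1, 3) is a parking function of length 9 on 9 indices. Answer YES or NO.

NO

Rearranged: b = (1, 1, 1, 2, 2, 3, 5, 9, 9).
  b_1=1 ≤ 1
  b_2=1 ≤ 2
  b_3=1 ≤ 3
  b_4=2 ≤ 4
  b_5=2 ≤ 5
  b_6=3 ≤ 6
  b_7=5 ≤ 7
  b_8=9 > 8
  fails at i=8 ⇒ NO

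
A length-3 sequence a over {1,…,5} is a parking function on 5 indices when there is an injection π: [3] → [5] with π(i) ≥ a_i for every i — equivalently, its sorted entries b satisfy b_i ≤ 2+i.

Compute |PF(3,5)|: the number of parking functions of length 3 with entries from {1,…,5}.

108

Count = (5+1−3)·(5+1)^{3−1} = 3·36 = 108
E.g. (4,2,2) → sorted (2,2,4): b_i ≤ 2+i ∀i, a PF.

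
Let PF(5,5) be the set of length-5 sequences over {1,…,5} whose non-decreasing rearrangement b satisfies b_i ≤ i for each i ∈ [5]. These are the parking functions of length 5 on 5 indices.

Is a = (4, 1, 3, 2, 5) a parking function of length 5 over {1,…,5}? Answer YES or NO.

YES

Sorted: b = (1, 2, 3, 4, 5).
  b_1=1 ≤ 1
  b_2=2 ≤ 2
  b_3=3 ≤ 3
  b_4=4 ≤ 4
  b_5=5 ≤ 5
All bounds hold ⇒ YES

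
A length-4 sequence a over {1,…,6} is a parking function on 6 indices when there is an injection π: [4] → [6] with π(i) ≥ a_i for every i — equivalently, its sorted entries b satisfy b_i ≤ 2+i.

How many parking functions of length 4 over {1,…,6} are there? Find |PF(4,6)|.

1029

|PF(4,6)| = (6+1−4)·(6+1)^{4−1} = 3×343 = 1029 [KW]
E.g. (4,6,3,2) → sorted (2,3,4,6): b_i ≤ 2+i ∀i, a PF.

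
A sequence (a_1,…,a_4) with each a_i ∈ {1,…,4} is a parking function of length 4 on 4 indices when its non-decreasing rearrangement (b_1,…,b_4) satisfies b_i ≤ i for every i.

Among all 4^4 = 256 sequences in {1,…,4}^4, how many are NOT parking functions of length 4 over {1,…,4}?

Count = (4+1−4)·(4+1)^{4−1} = 1×125 = 125
E.g. (4,3,1,4) → sorted (1,3,4,4): b_2=3>2, not a PF.
Total 256; non-PF = 256−125 = 131

131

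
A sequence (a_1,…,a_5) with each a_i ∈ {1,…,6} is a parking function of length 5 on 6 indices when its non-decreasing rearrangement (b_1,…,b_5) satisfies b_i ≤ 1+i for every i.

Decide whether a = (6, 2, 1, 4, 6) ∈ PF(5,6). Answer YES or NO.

NO

Sorted: b = (1, 2, 4, 6, 6).
  b_1=1 ≤ 2
  b_2=2 ≤ 3
  b_3=4 ≤ 4
  b_4=6 > 5
  fails at i=4 ⇒ NO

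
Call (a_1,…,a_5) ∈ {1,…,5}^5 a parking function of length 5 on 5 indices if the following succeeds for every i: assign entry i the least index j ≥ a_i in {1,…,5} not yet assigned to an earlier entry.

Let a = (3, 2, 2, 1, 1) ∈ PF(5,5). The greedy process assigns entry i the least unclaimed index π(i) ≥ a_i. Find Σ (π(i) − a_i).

Σπ = 5·6/2 = 15 (π permutes [5]); Σa = 3+2+2+1+1 = 9; disp = 15−9 = 6.

6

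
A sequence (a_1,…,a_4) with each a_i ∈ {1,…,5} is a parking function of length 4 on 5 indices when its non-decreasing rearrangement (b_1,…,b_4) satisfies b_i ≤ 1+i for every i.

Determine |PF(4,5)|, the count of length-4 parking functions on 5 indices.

432

Count = 2·6^3 = 2·216 = 432 (Konheim–Weiss)
One tuple (4,2,1,2) → sorted (1,2,2,4): b_i ≤ 1+i ∀i, a PF.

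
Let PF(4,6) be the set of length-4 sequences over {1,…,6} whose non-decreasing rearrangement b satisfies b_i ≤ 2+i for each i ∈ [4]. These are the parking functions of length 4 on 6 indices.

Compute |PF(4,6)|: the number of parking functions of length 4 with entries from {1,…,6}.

#PF = (6−4+1)·(6+1)^(4−1) = 3·343 = 1029 [KW]
Check (6,4,5,2) → sorted (2,4,5,6): b_i ≤ 2+i ∀i, a PF.

1029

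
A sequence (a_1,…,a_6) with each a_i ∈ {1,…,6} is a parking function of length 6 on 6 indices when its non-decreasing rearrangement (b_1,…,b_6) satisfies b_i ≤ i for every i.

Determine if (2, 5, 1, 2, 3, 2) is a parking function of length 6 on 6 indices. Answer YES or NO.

YES

Rearranged: b = (1, 2, 2, 2, 3, 5).
  b_1=1 ≤ 1
  b_2=2 ≤ 2
  b_3=2 ≤ 3
  b_4=2 ≤ 4
  b_5=3 ≤ 5
  b_6=5 ≤ 6
All bounds hold ⇒ YES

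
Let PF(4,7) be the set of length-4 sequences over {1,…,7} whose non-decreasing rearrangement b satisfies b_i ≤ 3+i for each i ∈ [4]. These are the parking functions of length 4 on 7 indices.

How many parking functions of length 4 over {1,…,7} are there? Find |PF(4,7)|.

|PF(4,7)| = 4·8^3 = 4·512 = 2048
Example (5,2,3,7) → sorted (2,3,5,7): b_i ≤ 3+i ∀i, a PF.

2048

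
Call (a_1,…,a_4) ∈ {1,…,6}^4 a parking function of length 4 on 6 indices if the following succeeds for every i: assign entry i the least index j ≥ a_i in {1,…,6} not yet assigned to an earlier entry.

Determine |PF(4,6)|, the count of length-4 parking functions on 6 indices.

1029

#PF = 3·7^3 = 3·343 = 1029 (Pollak)
E.g. (4,1,1,6) → sorted (1,1,4,6): b_i ≤ 2+i ∀i, a PF.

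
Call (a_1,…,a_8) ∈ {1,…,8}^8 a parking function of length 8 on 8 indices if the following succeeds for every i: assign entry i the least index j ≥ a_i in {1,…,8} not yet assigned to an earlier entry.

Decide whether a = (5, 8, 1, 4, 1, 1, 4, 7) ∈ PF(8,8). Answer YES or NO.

YES

Rearranged: b = (1, 1, 1, 4, 4, 5, 7, 8).
  b_1=1 ≤ 1
  b_2=1 ≤ 2
  b_3=1 ≤ 3
  b_4=4 ≤ 4
  b_5=4 ≤ 5
  b_6=5 ≤ 6
  b_7=7 ≤ 7
  b_8=8 ≤ 8
All bounds hold ⇒ YES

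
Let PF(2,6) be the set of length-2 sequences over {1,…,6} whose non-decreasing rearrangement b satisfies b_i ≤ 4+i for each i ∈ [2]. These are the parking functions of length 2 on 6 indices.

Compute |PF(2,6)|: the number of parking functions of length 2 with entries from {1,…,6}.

35

|PF| = (6+1−2)·(6+1)^{2−1} = 5×7 = 35
Example (4,2) → sorted (2,4): b_i ≤ 4+i ∀i, a PF.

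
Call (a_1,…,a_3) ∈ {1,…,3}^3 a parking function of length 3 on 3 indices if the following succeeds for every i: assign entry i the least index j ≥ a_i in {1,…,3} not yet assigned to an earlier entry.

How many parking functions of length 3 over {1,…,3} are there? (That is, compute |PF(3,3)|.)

#PF = (4−3)·4^(3−1) = 1 · 16 = 16 (Pollak)
Check (1,3,1) → sorted (1,1,3): b_i ≤ i ∀i, a PF.

16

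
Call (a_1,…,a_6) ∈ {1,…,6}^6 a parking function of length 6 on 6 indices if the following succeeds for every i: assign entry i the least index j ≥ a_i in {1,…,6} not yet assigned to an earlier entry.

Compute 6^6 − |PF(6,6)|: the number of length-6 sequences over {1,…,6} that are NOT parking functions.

Count = 1·7^5 = 1·16807 = 16807 [KW]
E.g. (5,5,4,4,4,6) → sorted (4,4,4,5,5,6): b_1=4>1, not a PF.
6^6 − 16807 = 46656 − 16807 = 29849

29849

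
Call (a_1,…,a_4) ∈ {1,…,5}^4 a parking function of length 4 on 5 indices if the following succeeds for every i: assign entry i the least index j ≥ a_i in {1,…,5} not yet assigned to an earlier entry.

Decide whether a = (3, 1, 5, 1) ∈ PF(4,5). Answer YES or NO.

YES

Rearranged: b = (1, 1, 3, 5).
  b_1=1 ≤ 2
  b_2=1 ≤ 3
  b_3=3 ≤ 4
  b_4=5 ≤ 5
All bounds hold ⇒ YES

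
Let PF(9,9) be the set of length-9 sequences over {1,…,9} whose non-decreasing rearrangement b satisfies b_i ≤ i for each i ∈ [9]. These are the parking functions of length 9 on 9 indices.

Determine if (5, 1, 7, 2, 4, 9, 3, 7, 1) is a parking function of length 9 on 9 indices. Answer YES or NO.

Order a: b = (1, 1, 2, 3, 4, 5, 7, 7, 9).
  b_1=1 ≤ 1
  b_2=1 ≤ 2
  b_3=2 ≤ 3
  b_4=3 ≤ 4
  b_5=4 ≤ 5
  b_6=5 ≤ 6
  b_7=7 ≤ 7
  b_8=7 ≤ 8
  b_9=9 ≤ 9
All bounds hold ⇒ YES

YES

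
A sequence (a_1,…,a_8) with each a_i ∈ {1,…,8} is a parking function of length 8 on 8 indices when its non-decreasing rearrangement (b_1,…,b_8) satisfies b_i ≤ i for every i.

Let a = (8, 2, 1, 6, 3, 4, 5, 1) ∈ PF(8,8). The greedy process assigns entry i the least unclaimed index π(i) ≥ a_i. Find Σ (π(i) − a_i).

Σπ = 36 ({1..8} each once); Σa = 8+2+1+6+3+4+5+1 = 30; disp = 36−30 = 6.

6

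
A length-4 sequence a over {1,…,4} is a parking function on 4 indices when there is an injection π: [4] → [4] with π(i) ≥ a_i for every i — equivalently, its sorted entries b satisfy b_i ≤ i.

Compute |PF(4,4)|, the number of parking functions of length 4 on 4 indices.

|PF| = (5−4)·5^(4−1) = 1 · 125 = 125 [KW]
E.g. (1,1,4,3) → sorted (1,1,3,4): b_i ≤ i ∀i, a PF.

125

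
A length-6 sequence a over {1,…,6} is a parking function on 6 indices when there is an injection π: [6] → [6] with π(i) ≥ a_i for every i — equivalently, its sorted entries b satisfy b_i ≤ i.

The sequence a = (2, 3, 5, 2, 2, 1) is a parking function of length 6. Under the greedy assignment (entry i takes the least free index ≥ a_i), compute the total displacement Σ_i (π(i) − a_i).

6

Σπ(i) = 1+…+6 = 21; Σa = 2+3+5+2+2+1 = 15; disp = 21−15 = 6.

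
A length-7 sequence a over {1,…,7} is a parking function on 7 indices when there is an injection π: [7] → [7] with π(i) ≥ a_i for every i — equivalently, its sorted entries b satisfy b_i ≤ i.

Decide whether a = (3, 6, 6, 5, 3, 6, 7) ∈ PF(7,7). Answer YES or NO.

NO

Rearranged: b = (3, 3, 5, 6, 6, 6, 7).
  b_1=3 > 1
  fails at i=1 ⇒ NO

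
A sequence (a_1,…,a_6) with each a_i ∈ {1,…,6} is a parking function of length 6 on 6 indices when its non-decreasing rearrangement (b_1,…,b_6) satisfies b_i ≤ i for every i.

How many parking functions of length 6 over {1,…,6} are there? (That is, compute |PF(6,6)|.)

16807

|PF(6,6)| = (6+1−6)·(6+1)^{6−1} = 1×16807 = 16807 (Pollak)
Example (3,1,2,5,3,1) → sorted (1,1,2,3,3,5): b_i ≤ i ∀i, a PF.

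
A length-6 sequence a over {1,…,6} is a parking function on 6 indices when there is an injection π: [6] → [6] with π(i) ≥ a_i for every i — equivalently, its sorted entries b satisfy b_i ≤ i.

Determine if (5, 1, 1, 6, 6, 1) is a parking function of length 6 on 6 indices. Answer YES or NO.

NO

Order a: b = (1, 1, 1, 5, 6, 6).
  b_1=1 ≤ 1
  b_2=1 ≤ 2
  b_3=1 ≤ 3
  b_4=5 > 4
  fails at i=4 ⇒ NO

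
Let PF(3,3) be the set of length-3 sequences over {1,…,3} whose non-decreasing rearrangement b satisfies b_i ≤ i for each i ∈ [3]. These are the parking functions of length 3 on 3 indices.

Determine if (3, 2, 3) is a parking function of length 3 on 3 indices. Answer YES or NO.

NO

Order a: b = (2, 3, 3).
  b_1=2 > 1
  fails at i=1 ⇒ NO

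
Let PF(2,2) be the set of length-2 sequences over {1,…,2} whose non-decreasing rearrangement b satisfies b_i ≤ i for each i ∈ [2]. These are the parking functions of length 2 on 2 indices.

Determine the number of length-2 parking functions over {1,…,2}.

|PF| = (2+1−2)·(2+1)^{2−1} = 1 · 3 = 3 (Pollak)
Example (2,1) → sorted (1,2): b_i ≤ i ∀i, a PF.

3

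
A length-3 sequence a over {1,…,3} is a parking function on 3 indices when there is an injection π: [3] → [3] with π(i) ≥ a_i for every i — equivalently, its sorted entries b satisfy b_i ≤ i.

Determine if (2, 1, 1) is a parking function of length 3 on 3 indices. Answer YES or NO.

YES

Rearranged: b = (1, 1, 2).
  b_1=1 ≤ 1
  b_2=1 ≤ 2
  b_3=2 ≤ 3
All bounds hold ⇒ YES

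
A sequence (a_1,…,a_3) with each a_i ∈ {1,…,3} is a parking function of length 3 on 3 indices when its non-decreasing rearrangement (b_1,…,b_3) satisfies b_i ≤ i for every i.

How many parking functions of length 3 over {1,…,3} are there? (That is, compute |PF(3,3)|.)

#PF = (3+1−3)·(3+1)^{3−1} = 1·16 = 16 (Konheim–Weiss)
Check (3,2,1) → sorted (1,2,3): b_i ≤ i ∀i, a PF.

16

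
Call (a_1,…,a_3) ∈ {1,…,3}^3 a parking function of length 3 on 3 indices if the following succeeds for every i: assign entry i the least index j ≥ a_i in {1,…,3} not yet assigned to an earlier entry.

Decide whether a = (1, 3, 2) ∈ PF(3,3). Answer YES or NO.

YES

Sorted: b = (1, 2, 3).
  b_1=1 ≤ 1
  b_2=2 ≤ 2
  b_3=3 ≤ 3
All bounds hold ⇒ YES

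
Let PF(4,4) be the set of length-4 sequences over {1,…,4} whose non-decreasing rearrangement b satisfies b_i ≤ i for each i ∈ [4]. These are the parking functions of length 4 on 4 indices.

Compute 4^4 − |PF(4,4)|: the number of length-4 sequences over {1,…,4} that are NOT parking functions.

|PF(4,4)| = (4+1−4)·(4+1)^{4−1} = 1·125 = 125 (Konheim–Weiss)
Check (3,3,4,3) → sorted (3,3,3,4): b_1=3>1, not a PF.
4^4 − 125 = 256 − 125 = 131

131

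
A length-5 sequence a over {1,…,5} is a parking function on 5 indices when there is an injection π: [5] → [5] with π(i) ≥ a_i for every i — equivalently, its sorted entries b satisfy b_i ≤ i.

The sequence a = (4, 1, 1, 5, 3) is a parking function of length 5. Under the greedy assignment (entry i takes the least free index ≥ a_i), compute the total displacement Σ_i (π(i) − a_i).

Σπ = 5·6/2 = 15 (π permutes [5]); Σa = 4+1+1+5+3 = 14; disp = 15−14 = 1.

1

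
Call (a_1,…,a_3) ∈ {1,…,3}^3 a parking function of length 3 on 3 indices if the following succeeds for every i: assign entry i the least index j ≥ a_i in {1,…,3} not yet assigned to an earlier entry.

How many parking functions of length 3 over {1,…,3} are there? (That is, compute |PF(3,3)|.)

|PF(3,3)| = (3−3+1)·(3+1)^(3−1) = 1 · 16 = 16 [KW]
Example (2,1,3) → sorted (1,2,3): b_i ≤ i ∀i, a PF.

16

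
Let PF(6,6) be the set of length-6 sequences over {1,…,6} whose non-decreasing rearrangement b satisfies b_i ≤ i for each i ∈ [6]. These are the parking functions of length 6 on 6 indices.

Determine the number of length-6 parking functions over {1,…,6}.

|PF| = (7−6)·7^(6−1) = 1·16807 = 16807 (Pollak)
Example (5,4,2,3,2,1) → sorted (1,2,2,3,4,5): b_i ≤ i ∀i, a PF.

16807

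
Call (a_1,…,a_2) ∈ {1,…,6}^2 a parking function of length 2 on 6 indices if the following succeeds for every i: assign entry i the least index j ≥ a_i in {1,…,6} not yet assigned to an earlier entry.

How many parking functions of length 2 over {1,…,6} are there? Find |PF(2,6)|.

35

|PF(2,6)| = 5·7^1 = 5·7 = 35 [KW]
E.g. (4,5) → sorted (4,5): b_i ≤ 4+i ∀i, a PF.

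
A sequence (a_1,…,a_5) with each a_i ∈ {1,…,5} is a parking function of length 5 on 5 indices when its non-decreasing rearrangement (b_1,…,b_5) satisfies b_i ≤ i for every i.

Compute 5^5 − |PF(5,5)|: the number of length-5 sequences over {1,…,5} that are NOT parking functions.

1829

|PF(5,5)| = 1·6^4 = 1 · 1296 = 1296 (Pollak)
E.g. (5,1,5,5,2) → sorted (1,2,5,5,5): b_3=5>3, not a PF.
Total 3125; non-PF = 3125−1296 = 1829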